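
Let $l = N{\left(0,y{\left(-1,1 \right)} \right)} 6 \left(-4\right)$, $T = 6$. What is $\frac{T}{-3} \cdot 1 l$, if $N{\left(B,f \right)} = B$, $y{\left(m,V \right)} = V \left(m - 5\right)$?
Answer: $0$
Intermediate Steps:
$y{\left(m,V \right)} = V \left(-5 + m\right)$
$l = 0$ ($l = 0 \cdot 6 \left(-4\right) = 0 \left(-4\right) = 0$)
$\frac{T}{-3} \cdot 1 l = \frac{6}{-3} \cdot 1 \cdot 0 = 6 \left(- \frac{1}{3}\right) 1 \cdot 0 = \left(-2\right) 1 \cdot 0 = \left(-2\right) 0 = 0$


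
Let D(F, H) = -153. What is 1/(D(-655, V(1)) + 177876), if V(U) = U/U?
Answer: 1/177723 ≈ 5.6267e-6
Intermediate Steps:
V(U) = 1
1/(D(-655, V(1)) + 177876) = 1/(-153 + 177876) = 1/177723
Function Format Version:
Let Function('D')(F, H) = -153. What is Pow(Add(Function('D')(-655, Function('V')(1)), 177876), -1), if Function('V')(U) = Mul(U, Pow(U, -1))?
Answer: Rational(1, 177723) ≈ 5.6267e-6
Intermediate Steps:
Function('V')(U) = 1
Pow(Add(Function('D')(-655, Function('V')(1)), 177876), -1) = Pow(Add(-153, 177876), -1) = Pow(177723, -1) = Rational(1, 177723)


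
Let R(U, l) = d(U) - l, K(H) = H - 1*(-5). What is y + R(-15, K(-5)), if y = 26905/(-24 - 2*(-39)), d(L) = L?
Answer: 26095/54 ≈ 483.24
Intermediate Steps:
K(H) = 5 + H (K(H) = H + 5 = 5 + H)
R(U, l) = U - l
y = 26905/54 (y = 26905/(-24 + 78) = 26905/54 ≈ 498.24)
y + R(-15, K(-5)) = 26905/54 + (-15 - (5 - 5)) = 26905/54 + (-15 - 1*0) = 26905/54 + (-15 + 0) = 26905/54 - 15 = 26095/54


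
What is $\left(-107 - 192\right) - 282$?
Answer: $-581$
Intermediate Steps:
$\left(-107 - 192\right) - 282 = -299 - 282 = -581$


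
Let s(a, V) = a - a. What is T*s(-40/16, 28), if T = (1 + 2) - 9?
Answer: 0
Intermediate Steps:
T = -6 (T = 3 - 9 = -6)
s(a, V) = 0
T*s(-40/16, 28) = -6*0 = 0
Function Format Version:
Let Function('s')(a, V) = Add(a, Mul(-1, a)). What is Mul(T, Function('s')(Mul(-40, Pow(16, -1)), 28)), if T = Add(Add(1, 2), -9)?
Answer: 0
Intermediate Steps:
T = -6 (T = Add(3, -9) = -6)
Function('s')(a, V) = 0
Mul(T, Function('s')(Mul(-40, Pow(16, -1)), 28)) = Mul(-6, 0) = 0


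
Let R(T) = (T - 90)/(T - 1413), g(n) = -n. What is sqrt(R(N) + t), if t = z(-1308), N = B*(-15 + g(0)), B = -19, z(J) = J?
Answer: I*sqrt(46236062)/188 ≈ 36.169*I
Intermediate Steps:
N = 285 (N = -19*(-15 - 1*0) = -19*(-15 + 0) = -19*(-15) = 285)
R(T) = (-90 + T)/(-1413 + T)
t = -1308
sqrt(R(N) + t) = sqrt((-90 + 285)/(-1413 + 285) - 1308) = sqrt(195/(-1128) - 1308) = sqrt(-1/1128*195 - 1308) = sqrt(-65/376 - 1308) = sqrt(-491873/376) = I*sqrt(46236062)/188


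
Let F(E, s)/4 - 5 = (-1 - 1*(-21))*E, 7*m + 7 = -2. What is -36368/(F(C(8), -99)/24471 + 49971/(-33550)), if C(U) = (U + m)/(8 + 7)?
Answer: 627022253642400/25640326561 ≈ 24455.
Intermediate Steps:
m = -9/7 (m = -1 + (1/7)*(-2) = -1 - 2/7 = -9/7 ≈ -1.2857)
C(U) = -3/35 + U/15 (C(U) = (U - 9/7)/(8 + 7) = (-9/7 + U)/15 = (-9/7 + U)*(1/15) = -3/35 + U/15)
F(E, s) = 20 + 80*E (F(E, s) = 20 + 4*((-1 - 1*(-21))*E) = 20 + 4*((-1 + 21)*E) = 20 + 4*(20*E) = 20 + 80*E)
-36368/(F(C(8), -99)/24471 + 49971/(-33550)) = -36368/((20 + 80*(-3/35 + (1/15)*8))/24471 + 49971/(-33550)) = -36368/((20 + 80*(-3/35 + 8/15))*(1/24471) + 49971*(-1/33550)) = -36368/((20 + 80*(47/105))*(1/24471) - 49971/33550) = -36368/((20 + 752/21)*(1/24471) - 49971/33550) = -36368/((1172/21)*(1/24471) - 49971/33550) = -36368/(1172/513891 - 49971/33550) = -36368/(-25640326561/17241043050) = -36368*(-17241043050/25640326561) = 627022253642400/25640326561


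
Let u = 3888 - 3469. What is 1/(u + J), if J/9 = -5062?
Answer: -1/45139 ≈ -2.2154e-5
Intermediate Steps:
J = -45558 (J = 9*(-5062) = -45558)
u = 419
1/(u + J) = 1/(419 - 45558) = 1/(-45139) = -1/45139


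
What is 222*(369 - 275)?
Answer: 20868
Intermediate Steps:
222*(369 - 275) = 222*94 = 20868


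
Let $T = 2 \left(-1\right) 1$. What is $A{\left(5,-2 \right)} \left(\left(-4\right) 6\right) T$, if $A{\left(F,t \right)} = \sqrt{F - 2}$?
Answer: $48 \sqrt{3} \approx 83.138$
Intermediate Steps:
$T = -2$ ($T = \left(-2\right) 1 = -2$)
$A{\left(F,t \right)} = \sqrt{-2 + F}$
$A{\left(5,-2 \right)} \left(\left(-4\right) 6\right) T = \sqrt{-2 + 5} \left(\left(-4\right) 6\right) \left(-2\right) = \sqrt{3} \left(-24\right) \left(-2\right) = - 24 \sqrt{3} \left(-2\right) = 48 \sqrt{3}$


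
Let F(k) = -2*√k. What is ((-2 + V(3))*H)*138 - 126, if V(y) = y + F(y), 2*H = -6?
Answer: -540 + 828*√3 ≈ 894.14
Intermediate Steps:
H = -3 (H = (½)*(-6) = -3)
V(y) = y - 2*√y
((-2 + V(3))*H)*138 - 126 = ((-2 + (3 - 2*√3))*(-3))*138 - 126 = ((1 - 2*√3)*(-3))*138 - 126 = (-3 + 6*√3)*138 - 126 = (-414 + 828*√3) - 126 = -540 + 828*√3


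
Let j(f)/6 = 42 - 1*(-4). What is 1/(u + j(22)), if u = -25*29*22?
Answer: -1/15674 ≈ -6.3800e-5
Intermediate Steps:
j(f) = 276 (j(f) = 6*(42 - 1*(-4)) = 6*(42 + 4) = 6*46 = 276)
u = -15950 (u = -725*22 = -15950)
1/(u + j(22)) = 1/(-15950 + 276) = 1/(-15674) = -1/15674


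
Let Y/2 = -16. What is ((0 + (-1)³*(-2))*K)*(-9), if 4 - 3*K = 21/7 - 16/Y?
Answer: -3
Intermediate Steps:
Y = -32 (Y = 2*(-16) = -32)
K = ⅙ (K = 4/3 - (21/7 - 16/(-32))/3 = 4/3 - (21*(⅐) - 16*(-1/32))/3 = 4/3 - (3 + ½)/3 = 4/3 - ⅓*7/2 = 4/3 - 7/6 = ⅙ ≈ 0.16667)
((0 + (-1)³*(-2))*K)*(-9) = ((0 + (-1)³*(-2))*(⅙))*(-9) = ((0 - 1*(-2))*(⅙))*(-9) = ((0 + 2)*(⅙))*(-9) = (2*(⅙))*(-9) = (⅓)*(-9) = -3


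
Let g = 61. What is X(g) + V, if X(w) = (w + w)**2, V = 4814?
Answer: 19698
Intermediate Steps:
X(w) = 4*w**2 (X(w) = (2*w)**2 = 4*w**2)
X(g) + V = 4*61**2 + 4814 = 4*3721 + 4814 = 14884 + 4814 = 19698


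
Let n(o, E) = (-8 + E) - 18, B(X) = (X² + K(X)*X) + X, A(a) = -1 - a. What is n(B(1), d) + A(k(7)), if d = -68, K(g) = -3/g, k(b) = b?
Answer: -102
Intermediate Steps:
B(X) = -3 + X + X² (B(X) = (X² + (-3/X)*X) + X = (X² - 3) + X = (-3 + X²) + X = -3 + X + X²)
n(o, E) = -26 + E
n(B(1), d) + A(k(7)) = (-26 - 68) + (-1 - 1*7) = -94 + (-1 - 7) = -94 - 8 = -102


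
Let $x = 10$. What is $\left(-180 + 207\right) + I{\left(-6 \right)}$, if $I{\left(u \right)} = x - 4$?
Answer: $33$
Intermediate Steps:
$I{\left(u \right)} = 6$ ($I{\left(u \right)} = 10 - 4 = 6$)
$\left(-180 + 207\right) + I{\left(-6 \right)} = \left(-180 + 207\right) + 6 = 27 + 6 = 33$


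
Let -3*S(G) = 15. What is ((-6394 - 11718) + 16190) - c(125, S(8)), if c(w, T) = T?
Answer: -1917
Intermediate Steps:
S(G) = -5 (S(G) = -⅓*15 = -5)
((-6394 - 11718) + 16190) - c(125, S(8)) = ((-6394 - 11718) + 16190) - 1*(-5) = (-18112 + 16190) + 5 = -1922 + 5 = -1917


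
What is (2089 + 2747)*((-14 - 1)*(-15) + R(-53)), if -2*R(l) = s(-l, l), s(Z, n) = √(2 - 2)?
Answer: 1088100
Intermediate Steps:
s(Z, n) = 0 (s(Z, n) = √0 = 0)
R(l) = 0 (R(l) = -½*0 = 0)
(2089 + 2747)*((-14 - 1)*(-15) + R(-53)) = (2089 + 2747)*((-14 - 1)*(-15) + 0) = 4836*(-15*(-15) + 0) = 4836*(225 + 0) = 4836*225 = 1088100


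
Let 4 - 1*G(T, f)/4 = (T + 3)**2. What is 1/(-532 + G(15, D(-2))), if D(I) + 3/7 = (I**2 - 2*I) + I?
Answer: -1/1812 ≈ -0.00055188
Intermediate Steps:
D(I) = -3/7 + I**2 - I (D(I) = -3/7 + ((I**2 - 2*I) + I) = -3/7 + (I**2 - I) = -3/7 + I**2 - I)
G(T, f) = 16 - 4*(3 + T)**2 (G(T, f) = 16 - 4*(T + 3)**2 = 16 - 4*(3 + T)**2)
1/(-532 + G(15, D(-2))) = 1/(-532 + (16 - 4*(3 + 15)**2)) = 1/(-532 + (16 - 4*18**2)) = 1/(-532 + (16 - 4*324)) = 1/(-532 + (16 - 1296)) = 1/(-532 - 1280) = 1/(-1812) = -1/1812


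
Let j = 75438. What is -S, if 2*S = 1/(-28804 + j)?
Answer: -1/93268 ≈ -1.0722e-5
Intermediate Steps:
S = 1/93268 (S = 1/(2*(-28804 + 75438)) = (½)/46634 = (½)*(1/46634) = 1/93268 ≈ 1.0722e-5)
-S = -1*1/93268 = -1/93268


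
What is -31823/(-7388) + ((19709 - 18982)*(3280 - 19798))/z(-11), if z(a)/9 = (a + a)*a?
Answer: -14775020479/2681844 ≈ -5509.3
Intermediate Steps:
z(a) = 18*a² (z(a) = 9*((a + a)*a) = 9*((2*a)*a) = 9*(2*a²) = 18*a²)
-31823/(-7388) + ((19709 - 18982)*(3280 - 19798))/z(-11) = -31823/(-7388) + ((19709 - 18982)*(3280 - 19798))/((18*(-11)²)) = -31823*(-1/7388) + (727*(-16518))/((18*121)) = 31823/7388 - 12008586/2178 = 31823/7388 - 12008586*1/2178 = 31823/7388 - 2001431/363 = -14775020479/2681844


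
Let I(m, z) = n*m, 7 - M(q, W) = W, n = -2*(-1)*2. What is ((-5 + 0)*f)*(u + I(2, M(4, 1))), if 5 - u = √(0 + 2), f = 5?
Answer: -325 + 25*√2 ≈ -289.64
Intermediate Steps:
n = 4 (n = 2*2 = 4)
M(q, W) = 7 - W
I(m, z) = 4*m
u = 5 - √2 (u = 5 - √(0 + 2) = 5 - √2 ≈ 3.5858)
((-5 + 0)*f)*(u + I(2, M(4, 1))) = ((-5 + 0)*5)*((5 - √2) + 4*2) = (-5*5)*((5 - √2) + 8) = -25*(13 - √2) = -325 + 25*√2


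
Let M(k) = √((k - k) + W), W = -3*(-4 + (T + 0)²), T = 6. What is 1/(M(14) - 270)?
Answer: -45/12166 - I*√6/18249 ≈ -0.0036988 - 0.00013423*I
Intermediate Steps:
W = -96 (W = -3*(-4 + (6 + 0)²) = -3*(-4 + 6²) = -3*(-4 + 36) = -3*32 = -96)
M(k) = 4*I*√6 (M(k) = √((k - k) - 96) = √(0 - 96) = √(-96) = 4*I*√6)
1/(M(14) - 270) = 1/(4*I*√6 - 270) = 1/(-270 + 4*I*√6)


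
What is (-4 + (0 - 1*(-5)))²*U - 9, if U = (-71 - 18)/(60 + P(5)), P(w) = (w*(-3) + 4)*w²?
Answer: -1846/215 ≈ -8.5860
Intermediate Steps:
P(w) = w²*(4 - 3*w) (P(w) = (-3*w + 4)*w² = (4 - 3*w)*w² = w²*(4 - 3*w))
U = 89/215 (U = (-71 - 18)/(60 + 5²*(4 - 3*5)) = -89/(60 + 25*(4 - 15)) = -89/(60 + 25*(-11)) = -89/(60 - 275) = -89/(-215) = -89*(-1/215) = 89/215 ≈ 0.41395)
(-4 + (0 - 1*(-5)))²*U - 9 = (-4 + (0 - 1*(-5)))²*(89/215) - 9 = (-4 + (0 + 5))²*(89/215) - 9 = (-4 + 5)²*(89/215) - 9 = 1²*(89/215) - 9 = 1*(89/215) - 9 = 89/215 - 9 = -1846/215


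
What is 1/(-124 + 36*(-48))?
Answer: -1/1852 ≈ -0.00053996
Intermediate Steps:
1/(-124 + 36*(-48)) = 1/(-124 - 1728) = 1/(-1852) = -1/1852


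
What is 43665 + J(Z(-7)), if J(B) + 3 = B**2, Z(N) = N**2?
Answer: 46063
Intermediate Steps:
J(B) = -3 + B**2
43665 + J(Z(-7)) = 43665 + (-3 + ((-7)**2)**2) = 43665 + (-3 + 49**2) = 43665 + (-3 + 2401) = 43665 + 2398 = 46063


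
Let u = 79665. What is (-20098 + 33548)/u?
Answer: 2690/15933 ≈ 0.16883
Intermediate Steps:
(-20098 + 33548)/u = (-20098 + 33548)/79665 = 13450*(1/79665) = 2690/15933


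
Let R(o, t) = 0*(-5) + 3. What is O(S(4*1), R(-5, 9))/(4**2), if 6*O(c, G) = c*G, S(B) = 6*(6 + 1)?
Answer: 21/16 ≈ 1.3125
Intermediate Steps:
R(o, t) = 3 (R(o, t) = 0 + 3 = 3)
S(B) = 42 (S(B) = 6*7 = 42)
O(c, G) = G*c/6 (O(c, G) = (c*G)/6 = (G*c)/6 = G*c/6)
O(S(4*1), R(-5, 9))/(4**2) = ((1/6)*3*42)/(4**2) = 21/16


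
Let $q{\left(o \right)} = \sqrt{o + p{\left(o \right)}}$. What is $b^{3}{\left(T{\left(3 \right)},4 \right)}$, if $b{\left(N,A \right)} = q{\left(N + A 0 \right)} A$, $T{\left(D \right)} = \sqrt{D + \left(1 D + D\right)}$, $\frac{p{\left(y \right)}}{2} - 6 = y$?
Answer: $1344 \sqrt{21} \approx 6159.0$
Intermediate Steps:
$p{\left(y \right)} = 12 + 2 y$
$T{\left(D \right)} = \sqrt{3} \sqrt{D}$ ($T{\left(D \right)} = \sqrt{D + \left(D + D\right)} = \sqrt{D + 2 D} = \sqrt{3 D} = \sqrt{3} \sqrt{D}$)
$q{\left(o \right)} = \sqrt{12 + 3 o}$ ($q{\left(o \right)} = \sqrt{o + \left(12 + 2 o\right)} = \sqrt{12 + 3 o}$)
$b{\left(N,A \right)} = A \sqrt{12 + 3 N}$ ($b{\left(N,A \right)} = \sqrt{12 + 3 \left(N + A 0\right)} A = \sqrt{12 + 3 \left(N + 0\right)} A = \sqrt{12 + 3 N} A = A \sqrt{12 + 3 N}$)
$b^{3}{\left(T{\left(3 \right)},4 \right)} = \left(4 \sqrt{12 + 3 \sqrt{3} \sqrt{3}}\right)^{3} = \left(4 \sqrt{12 + 3 \cdot 3}\right)^{3} = \left(4 \sqrt{12 + 9}\right)^{3} = \left(4 \sqrt{21}\right)^{3} = 1344 \sqrt{21}$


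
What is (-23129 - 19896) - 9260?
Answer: -52285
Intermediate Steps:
(-23129 - 19896) - 9260 = -43025 - 9260 = -52285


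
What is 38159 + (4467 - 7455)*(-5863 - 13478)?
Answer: 57829067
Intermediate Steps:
38159 + (4467 - 7455)*(-5863 - 13478) = 38159 - 2988*(-19341) = 38159 + 57790908 = 57829067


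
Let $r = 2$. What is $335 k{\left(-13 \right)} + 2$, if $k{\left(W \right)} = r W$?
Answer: $-8708$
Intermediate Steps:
$k{\left(W \right)} = 2 W$
$335 k{\left(-13 \right)} + 2 = 335 \cdot 2 \left(-13\right) + 2 = 335 \left(-26\right) + 2 = -8710 + 2 = -8708$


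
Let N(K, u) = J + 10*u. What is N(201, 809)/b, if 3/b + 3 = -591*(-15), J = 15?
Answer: 23942170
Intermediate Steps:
b = 1/2954 (b = 3/(-3 - 591*(-15)) = 3/(-3 + 8865) = 3/8862 = 3*(1/8862) = 1/2954 ≈ 0.00033852)
N(K, u) = 15 + 10*u
N(201, 809)/b = (15 + 10*809)/(1/2954) = (15 + 8090)*2954 = 8105*2954 = 23942170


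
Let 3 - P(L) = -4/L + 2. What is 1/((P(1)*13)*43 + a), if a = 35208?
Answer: 1/38003 ≈ 2.6314e-5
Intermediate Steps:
P(L) = 1 + 4/L (P(L) = 3 - (-4/L + 2) = 3 - (2 - 4/L) = 3 + (-2 + 4/L) = 1 + 4/L)
1/((P(1)*13)*43 + a) = 1/((((4 + 1)/1)*13)*43 + 35208) = 1/(((1*5)*13)*43 + 35208) = 1/((5*13)*43 + 35208) = 1/(65*43 + 35208) = 1/(2795 + 35208) = 1/38003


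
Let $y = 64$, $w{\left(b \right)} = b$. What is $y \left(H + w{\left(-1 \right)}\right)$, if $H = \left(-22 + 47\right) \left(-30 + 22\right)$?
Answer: $-12864$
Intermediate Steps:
$H = -200$ ($H = 25 \left(-8\right) = -200$)
$y \left(H + w{\left(-1 \right)}\right) = 64 \left(-200 - 1\right) = 64 \left(-201\right) = -12864$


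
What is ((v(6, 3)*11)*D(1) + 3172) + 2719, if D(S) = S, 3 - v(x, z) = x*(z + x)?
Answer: 5330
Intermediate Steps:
v(x, z) = 3 - x*(x + z) (v(x, z) = 3 - x*(z + x) = 3 - x*(x + z))
((v(6, 3)*11)*D(1) + 3172) + 2719 = (((3 - 1*6² - 1*6*3)*11)*1 + 3172) + 2719 = (((3 - 1*36 - 18)*11)*1 + 3172) + 2719 = (((3 - 36 - 18)*11)*1 + 3172) + 2719 = (-51*11*1 + 3172) + 2719 = (-561*1 + 3172) + 2719 = (-561 + 3172) + 2719 = 2611 + 2719 = 5330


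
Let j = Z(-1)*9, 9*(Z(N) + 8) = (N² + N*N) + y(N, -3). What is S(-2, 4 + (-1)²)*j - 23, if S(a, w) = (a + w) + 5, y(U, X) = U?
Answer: -591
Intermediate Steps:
Z(N) = -8 + N/9 + 2*N²/9 (Z(N) = -8 + ((N² + N*N) + N)/9 = -8 + ((N² + N²) + N)/9 = -8 + (2*N² + N)/9 = -8 + (N + 2*N²)/9 = -8 + (N/9 + 2*N²/9) = -8 + N/9 + 2*N²/9)
S(a, w) = 5 + a + w
j = -71 (j = (-8 + (⅑)*(-1) + (2/9)*(-1)²)*9 = (-8 - ⅑ + (2/9)*1)*9 = (-8 - ⅑ + 2/9)*9 = -71/9*9 = -71)
S(-2, 4 + (-1)²)*j - 23 = (5 - 2 + (4 + (-1)²))*(-71) - 23 = (5 - 2 + (4 + 1))*(-71) - 23 = (5 - 2 + 5)*(-71) - 23 = 8*(-71) - 23 = -568 - 23 = -591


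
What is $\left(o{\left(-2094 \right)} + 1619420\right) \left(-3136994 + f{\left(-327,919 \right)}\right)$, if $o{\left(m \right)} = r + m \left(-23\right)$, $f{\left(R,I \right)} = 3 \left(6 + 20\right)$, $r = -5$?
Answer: $-5231048972532$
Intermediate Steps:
$f{\left(R,I \right)} = 78$ ($f{\left(R,I \right)} = 3 \cdot 26 = 78$)
$o{\left(m \right)} = -5 - 23 m$ ($o{\left(m \right)} = -5 + m \left(-23\right) = -5 - 23 m$)
$\left(o{\left(-2094 \right)} + 1619420\right) \left(-3136994 + f{\left(-327,919 \right)}\right) = \left(\left(-5 - -48162\right) + 1619420\right) \left(-3136994 + 78\right) = \left(\left(-5 + 48162\right) + 1619420\right) \left(-3136916\right) = \left(48157 + 1619420\right) \left(-3136916\right) = 1667577 \left(-3136916\right) = -5231048972532$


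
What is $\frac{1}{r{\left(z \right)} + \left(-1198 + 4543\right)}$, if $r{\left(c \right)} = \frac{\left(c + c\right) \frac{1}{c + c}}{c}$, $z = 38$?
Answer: $\frac{38}{127111} \approx 0.00029895$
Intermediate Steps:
$r{\left(c \right)} = \frac{1}{c}$ ($r{\left(c \right)} = \frac{2 c \frac{1}{2 c}}{c} = 1 \frac{1}{c} = \frac{1}{c}$)
$\frac{1}{r{\left(z \right)} + \left(-1198 + 4543\right)} = \frac{1}{\frac{1}{38} + \left(-1198 + 4543\right)} = \frac{1}{\frac{1}{38} + 3345} = \frac{1}{\frac{127111}{38}} = \frac{38}{127111}$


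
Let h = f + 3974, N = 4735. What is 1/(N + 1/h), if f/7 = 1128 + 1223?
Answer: 20431/96740786 ≈ 0.00021119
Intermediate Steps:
f = 16457 (f = 7*(1128 + 1223) = 7*2351 = 16457)
h = 20431 (h = 16457 + 3974 = 20431)
1/(N + 1/h) = 1/(4735 + 1/20431) = 1/(96740786/20431) = 20431/96740786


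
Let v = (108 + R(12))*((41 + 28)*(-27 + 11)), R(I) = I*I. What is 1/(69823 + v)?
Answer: -1/208385 ≈ -4.7988e-6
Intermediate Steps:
R(I) = I²
v = -278208 (v = (108 + 12²)*((41 + 28)*(-27 + 11)) = (108 + 144)*(69*(-16)) = 252*(-1104) = -278208)
1/(69823 + v) = 1/(69823 - 278208) = 1/(-208385) = -1/208385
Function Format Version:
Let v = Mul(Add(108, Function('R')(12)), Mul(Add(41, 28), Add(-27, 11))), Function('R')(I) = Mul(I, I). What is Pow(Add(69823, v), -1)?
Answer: Rational(-1, 208385) ≈ -4.7988e-6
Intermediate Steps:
Function('R')(I) = Pow(I, 2)
v = -278208 (v = Mul(Add(108, Pow(12, 2)), Mul(Add(41, 28), Add(-27, 11))) = Mul(Add(108, 144), Mul(69, -16)) = Mul(252, -1104) = -278208)
Pow(Add(69823, v), -1) = Pow(Add(69823, -278208), -1) = Pow(-208385, -1) = Rational(-1, 208385)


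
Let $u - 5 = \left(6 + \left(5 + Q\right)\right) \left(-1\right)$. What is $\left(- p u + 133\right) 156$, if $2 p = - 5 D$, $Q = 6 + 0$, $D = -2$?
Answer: $30108$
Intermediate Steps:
$Q = 6$
$p = 5$ ($p = \frac{\left(-5\right) \left(-2\right)}{2} = \frac{1}{2} \cdot 10 = 5$)
$u = -12$ ($u = 5 + \left(6 + \left(5 + 6\right)\right) \left(-1\right) = 5 + \left(6 + 11\right) \left(-1\right) = 5 + 17 \left(-1\right) = 5 - 17 = -12$)
$\left(- p u + 133\right) 156 = \left(\left(-1\right) 5 \left(-12\right) + 133\right) 156 = \left(\left(-5\right) \left(-12\right) + 133\right) 156 = \left(60 + 133\right) 156 = 193 \cdot 156 = 30108$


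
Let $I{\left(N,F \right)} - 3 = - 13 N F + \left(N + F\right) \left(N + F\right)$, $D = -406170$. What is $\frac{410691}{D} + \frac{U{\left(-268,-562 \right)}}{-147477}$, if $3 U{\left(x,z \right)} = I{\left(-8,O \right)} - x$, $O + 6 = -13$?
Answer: $- \frac{20145111989}{19966911030} \approx -1.0089$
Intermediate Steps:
$O = -19$ ($O = -6 - 13 = -19$)
$I{\left(N,F \right)} = 3 + \left(F + N\right)^{2} - 13 F N$ ($I{\left(N,F \right)} = 3 + \left(- 13 N F + \left(N + F\right) \left(N + F\right)\right) = 3 - \left(- \left(F + N\right) \left(F + N\right) + 13 F N\right) = 3 - \left(- \left(F + N\right)^{2} + 13 F N\right) = 3 + \left(F + N\right)^{2} - 13 F N$)
$U{\left(x,z \right)} = - \frac{1244}{3} - \frac{x}{3}$ ($U{\left(x,z \right)} = \frac{\left(3 + \left(-19 - 8\right)^{2} - \left(-247\right) \left(-8\right)\right) - x}{3} = \frac{\left(3 + \left(-27\right)^{2} - 1976\right) - x}{3} = \frac{\left(3 + 729 - 1976\right) - x}{3} = \frac{-1244 - x}{3} = - \frac{1244}{3} - \frac{x}{3}$)
$\frac{410691}{D} + \frac{U{\left(-268,-562 \right)}}{-147477} = \frac{410691}{-406170} + \frac{- \frac{1244}{3} - - \frac{268}{3}}{-147477} = 410691 \left(- \frac{1}{406170}\right) + \left(- \frac{1244}{3} + \frac{268}{3}\right) \left(- \frac{1}{147477}\right) = - \frac{136897}{135390} - - \frac{976}{442431} = - \frac{136897}{135390} + \frac{976}{442431} = - \frac{20145111989}{19966911030}$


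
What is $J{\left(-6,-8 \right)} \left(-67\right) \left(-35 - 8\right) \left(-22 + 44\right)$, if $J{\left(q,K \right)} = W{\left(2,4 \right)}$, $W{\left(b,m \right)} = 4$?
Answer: $253528$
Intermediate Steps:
$J{\left(q,K \right)} = 4$
$J{\left(-6,-8 \right)} \left(-67\right) \left(-35 - 8\right) \left(-22 + 44\right) = 4 \left(-67\right) \left(-35 - 8\right) \left(-22 + 44\right) = - 268 \left(\left(-43\right) 22\right) = \left(-268\right) \left(-946\right) = 253528$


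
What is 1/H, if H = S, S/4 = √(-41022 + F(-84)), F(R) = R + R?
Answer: -I*√41190/164760 ≈ -0.0012318*I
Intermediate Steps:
F(R) = 2*R
S = 4*I*√41190 (S = 4*√(-41022 + 2*(-84)) = 4*√(-41022 - 168) = 4*√(-41190) = 4*(I*√41190) = 4*I*√41190 ≈ 811.81*I)
H = 4*I*√41190 ≈ 811.81*I
1/H = 1/(4*I*√41190) = -I*√41190/164760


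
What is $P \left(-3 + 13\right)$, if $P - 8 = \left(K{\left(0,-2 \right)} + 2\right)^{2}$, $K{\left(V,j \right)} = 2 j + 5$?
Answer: $170$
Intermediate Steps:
$K{\left(V,j \right)} = 5 + 2 j$
$P = 17$ ($P = 8 + \left(\left(5 + 2 \left(-2\right)\right) + 2\right)^{2} = 8 + \left(\left(5 - 4\right) + 2\right)^{2} = 8 + \left(1 + 2\right)^{2} = 8 + 3^{2} = 8 + 9 = 17$)
$P \left(-3 + 13\right) = 17 \left(-3 + 13\right) = 17 \cdot 10 = 170$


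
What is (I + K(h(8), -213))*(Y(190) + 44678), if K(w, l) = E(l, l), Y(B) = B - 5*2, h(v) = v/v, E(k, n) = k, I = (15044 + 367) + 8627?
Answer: 1068741850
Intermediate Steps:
I = 24038 (I = 15411 + 8627 = 24038)
h(v) = 1
Y(B) = -10 + B (Y(B) = B - 10 = -10 + B)
K(w, l) = l
(I + K(h(8), -213))*(Y(190) + 44678) = (24038 - 213)*((-10 + 190) + 44678) = 23825*(180 + 44678) = 23825*44858 = 1068741850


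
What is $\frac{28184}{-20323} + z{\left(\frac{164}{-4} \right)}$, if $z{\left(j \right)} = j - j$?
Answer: $- \frac{28184}{20323} \approx -1.3868$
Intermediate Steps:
$z{\left(j \right)} = 0$
$\frac{28184}{-20323} + z{\left(\frac{164}{-4} \right)} = \frac{28184}{-20323} + 0 = 28184 \left(- \frac{1}{20323}\right) + 0 = - \frac{28184}{20323} + 0 = - \frac{28184}{20323}$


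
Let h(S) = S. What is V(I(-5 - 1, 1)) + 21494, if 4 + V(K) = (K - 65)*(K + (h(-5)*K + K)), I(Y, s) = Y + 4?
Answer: 21088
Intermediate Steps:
I(Y, s) = 4 + Y
V(K) = -4 - 3*K*(-65 + K) (V(K) = -4 + (K - 65)*(K + (-5*K + K)) = -4 + (-65 + K)*(K - 4*K) = -4 + (-65 + K)*(-3*K) = -4 - 3*K*(-65 + K))
V(I(-5 - 1, 1)) + 21494 = (-4 - 3*(4 + (-5 - 1))² + 195*(4 + (-5 - 1))) + 21494 = (-4 - 3*(4 - 6)² + 195*(4 - 6)) + 21494 = (-4 - 3*(-2)² + 195*(-2)) + 21494 = (-4 - 3*4 - 390) + 21494 = (-4 - 12 - 390) + 21494 = -406 + 21494 = 21088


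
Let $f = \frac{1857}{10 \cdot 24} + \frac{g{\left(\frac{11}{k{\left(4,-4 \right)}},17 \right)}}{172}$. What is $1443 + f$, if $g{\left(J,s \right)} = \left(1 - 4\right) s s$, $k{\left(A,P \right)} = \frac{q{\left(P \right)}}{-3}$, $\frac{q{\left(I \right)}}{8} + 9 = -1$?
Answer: $\frac{4973197}{3440} \approx 1445.7$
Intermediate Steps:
$q{\left(I \right)} = -80$ ($q{\left(I \right)} = -72 + 8 \left(-1\right) = -72 - 8 = -80$)
$k{\left(A,P \right)} = \frac{80}{3}$ ($k{\left(A,P \right)} = - \frac{80}{-3} = \left(-80\right) \left(- \frac{1}{3}\right) = \frac{80}{3}$)
$g{\left(J,s \right)} = - 3 s^{2}$ ($g{\left(J,s \right)} = - 3 s s = - 3 s^{2}$)
$f = \frac{9277}{3440}$ ($f = \frac{1857}{10 \cdot 24} + \frac{\left(-3\right) 17^{2}}{172} = \frac{1857}{240} + \left(-3\right) 289 \cdot \frac{1}{172} = 1857 \cdot \frac{1}{240} - \frac{867}{172} = \frac{619}{80} - \frac{867}{172} = \frac{9277}{3440} \approx 2.6968$)
$1443 + f = 1443 + \frac{9277}{3440} = \frac{4973197}{3440}$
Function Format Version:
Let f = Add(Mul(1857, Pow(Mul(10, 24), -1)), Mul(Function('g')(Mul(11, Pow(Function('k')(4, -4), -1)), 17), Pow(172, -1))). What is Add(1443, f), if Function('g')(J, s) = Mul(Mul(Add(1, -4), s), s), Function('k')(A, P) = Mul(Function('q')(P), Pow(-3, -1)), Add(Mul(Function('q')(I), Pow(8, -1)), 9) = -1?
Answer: Rational(4973197, 3440) ≈ 1445.7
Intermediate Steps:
Function('q')(I) = -80 (Function('q')(I) = Add(-72, Mul(8, -1)) = Add(-72, -8) = -80)
Function('k')(A, P) = Rational(80, 3) (Function('k')(A, P) = Mul(-80, Pow(-3, -1)) = Mul(-80, Rational(-1, 3)) = Rational(80, 3))
Function('g')(J, s) = Mul(-3, Pow(s, 2)) (Function('g')(J, s) = Mul(Mul(-3, s), s) = Mul(-3, Pow(s, 2)))
f = Rational(9277, 3440) (f = Add(Mul(1857, Pow(Mul(10, 24), -1)), Mul(Mul(-3, Pow(17, 2)), Pow(172, -1))) = Add(Mul(1857, Pow(240, -1)), Mul(Mul(-3, 289), Rational(1, 172))) = Add(Mul(1857, Rational(1, 240)), Mul(-867, Rational(1, 172))) = Add(Rational(619, 80), Rational(-867, 172)) = Rational(9277, 3440) ≈ 2.6968)
Add(1443, f) = Add(1443, Rational(9277, 3440)) = Rational(4973197, 3440)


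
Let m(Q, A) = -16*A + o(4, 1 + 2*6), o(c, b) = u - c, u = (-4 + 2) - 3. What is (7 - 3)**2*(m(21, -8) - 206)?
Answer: -1392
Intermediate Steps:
u = -5 (u = -2 - 3 = -5)
o(c, b) = -5 - c
m(Q, A) = -9 - 16*A (m(Q, A) = -16*A + (-5 - 1*4) = -16*A + (-5 - 4) = -16*A - 9 = -9 - 16*A)
(7 - 3)**2*(m(21, -8) - 206) = (7 - 3)**2*((-9 - 16*(-8)) - 206) = 4**2*((-9 + 128) - 206) = 16*(119 - 206) = 16*(-87) = -1392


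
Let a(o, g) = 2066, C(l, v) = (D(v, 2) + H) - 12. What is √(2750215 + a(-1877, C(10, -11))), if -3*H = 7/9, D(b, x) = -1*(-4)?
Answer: 1659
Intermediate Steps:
D(b, x) = 4
H = -7/27 (H = -7/(3*9) = -⅓*7/9 = -7/27 ≈ -0.25926)
C(l, v) = -223/27 (C(l, v) = (4 - 7/27) - 12 = 101/27 - 12 = -223/27)
√(2750215 + a(-1877, C(10, -11))) = √(2750215 + 2066) = √2752281 = 1659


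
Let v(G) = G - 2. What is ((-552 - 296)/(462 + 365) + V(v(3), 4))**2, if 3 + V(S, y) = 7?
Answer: 6051600/683929 ≈ 8.8483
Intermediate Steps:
v(G) = -2 + G
V(S, y) = 4 (V(S, y) = -3 + 7 = 4)
((-552 - 296)/(462 + 365) + V(v(3), 4))**2 = ((-552 - 296)/(462 + 365) + 4)**2 = (-848/827 + 4)**2 = (2460/827)**2 = 6051600/683929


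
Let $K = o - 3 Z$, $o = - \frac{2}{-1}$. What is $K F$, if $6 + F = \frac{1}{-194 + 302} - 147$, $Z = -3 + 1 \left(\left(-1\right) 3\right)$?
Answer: $- \frac{82615}{27} \approx -3059.8$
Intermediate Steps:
$Z = -6$ ($Z = -3 + 1 \left(-3\right) = -3 - 3 = -6$)
$F = - \frac{16523}{108}$ ($F = -6 - \left(147 - \frac{1}{-194 + 302}\right) = -6 - \left(147 - \frac{1}{108}\right) = -6 + \left(\frac{1}{108} - 147\right) = -6 - \frac{15875}{108} = - \frac{16523}{108} \approx -152.99$)
$o = 2$ ($o = \left(-2\right) \left(-1\right) = 2$)
$K = 20$ ($K = 2 - -18 = 2 + 18 = 20$)
$K F = 20 \left(- \frac{16523}{108}\right) = - \frac{82615}{27}$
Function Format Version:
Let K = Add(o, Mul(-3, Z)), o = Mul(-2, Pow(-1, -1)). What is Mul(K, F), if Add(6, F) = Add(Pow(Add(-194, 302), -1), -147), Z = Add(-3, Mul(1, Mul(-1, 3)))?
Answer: Rational(-82615, 27) ≈ -3059.8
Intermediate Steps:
Z = -6 (Z = Add(-3, Mul(1, -3)) = Add(-3, -3) = -6)
F = Rational(-16523, 108) (F = Add(-6, Add(Pow(Add(-194, 302), -1), -147)) = Add(-6, Add(Pow(108, -1), -147)) = Add(-6, Add(Rational(1, 108), -147)) = Add(-6, Rational(-15875, 108)) = Rational(-16523, 108) ≈ -152.99)
o = 2 (o = Mul(-2, -1) = 2)
K = 20 (K = Add(2, Mul(-3, -6)) = Add(2, 18) = 20)
Mul(K, F) = Mul(20, Rational(-16523, 108)) = Rational(-82615, 27)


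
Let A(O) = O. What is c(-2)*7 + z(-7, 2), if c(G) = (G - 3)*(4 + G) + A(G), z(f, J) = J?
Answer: -82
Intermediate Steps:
c(G) = G + (-3 + G)*(4 + G) (c(G) = (G - 3)*(4 + G) + G = (-3 + G)*(4 + G) + G = G + (-3 + G)*(4 + G))
c(-2)*7 + z(-7, 2) = (-12 + (-2)**2 + 2*(-2))*7 + 2 = (-12 + 4 - 4)*7 + 2 = -12*7 + 2 = -84 + 2 = -82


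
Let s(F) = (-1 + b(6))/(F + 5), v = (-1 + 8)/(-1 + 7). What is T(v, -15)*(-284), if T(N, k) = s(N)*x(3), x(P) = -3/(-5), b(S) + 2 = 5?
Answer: -10224/185 ≈ -55.265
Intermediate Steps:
b(S) = 3 (b(S) = -2 + 5 = 3)
v = 7/6 ≈ 1.1667
x(P) = ⅗ (x(P) = -3*(-⅕) = ⅗)
s(F) = 2/(5 + F) (s(F) = (-1 + 3)/(F + 5) = 2/(5 + F))
T(N, k) = 6/(5*(5 + N)) (T(N, k) = (2/(5 + N))*(⅗) = 6/(5*(5 + N)))
T(v, -15)*(-284) = (6/(5*(5 + 7/6)))*(-284) = (6/(5*(37/6)))*(-284) = ((6/5)*(6/37))*(-284) = (36/185)*(-284) = -10224/185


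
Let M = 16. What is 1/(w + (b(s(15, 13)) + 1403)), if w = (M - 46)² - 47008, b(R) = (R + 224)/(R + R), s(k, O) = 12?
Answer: -6/268171 ≈ -2.2374e-5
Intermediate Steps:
b(R) = (224 + R)/(2*R) (b(R) = (224 + R)/((2*R)) = (224 + R)*(1/(2*R)) = (224 + R)/(2*R))
w = -46108 (w = (16 - 46)² - 47008 = (-30)² - 47008 = 900 - 47008 = -46108)
1/(w + (b(s(15, 13)) + 1403)) = 1/(-46108 + ((½)*(224 + 12)/12 + 1403)) = 1/(-46108 + ((½)*(1/12)*236 + 1403)) = 1/(-46108 + (59/6 + 1403)) = 1/(-46108 + 8477/6) = 1/(-268171/6) = -6/268171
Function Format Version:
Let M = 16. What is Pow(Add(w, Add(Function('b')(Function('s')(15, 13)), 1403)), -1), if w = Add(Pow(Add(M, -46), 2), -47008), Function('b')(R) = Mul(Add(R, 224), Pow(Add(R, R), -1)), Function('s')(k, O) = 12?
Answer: Rational(-6, 268171) ≈ -2.2374e-5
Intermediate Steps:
Function('b')(R) = Mul(Rational(1, 2), Pow(R, -1), Add(224, R)) (Function('b')(R) = Mul(Add(224, R), Pow(Mul(2, R), -1)) = Mul(Add(224, R), Mul(Rational(1, 2), Pow(R, -1))) = Mul(Rational(1, 2), Pow(R, -1), Add(224, R)))
w = -46108 (w = Add(Pow(Add(16, -46), 2), -47008) = Add(Pow(-30, 2), -47008) = Add(900, -47008) = -46108)
Pow(Add(w, Add(Function('b')(Function('s')(15, 13)), 1403)), -1) = Pow(Add(-46108, Add(Mul(Rational(1, 2), Pow(12, -1), Add(224, 12)), 1403)), -1) = Pow(Add(-46108, Add(Mul(Rational(1, 2), Rational(1, 12), 236), 1403)), -1) = Pow(Add(-46108, Add(Rational(59, 6), 1403)), -1) = Pow(Add(-46108, Rational(8477, 6)), -1) = Pow(Rational(-268171, 6), -1) = Rational(-6, 268171)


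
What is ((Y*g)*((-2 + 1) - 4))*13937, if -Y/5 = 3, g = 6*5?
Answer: 31358250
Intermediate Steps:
g = 30
Y = -15 (Y = -5*3 = -15)
((Y*g)*((-2 + 1) - 4))*13937 = ((-15*30)*((-2 + 1) - 4))*13937 = -450*(-1 - 4)*13937 = -450*(-5)*13937 = 2250*13937 = 31358250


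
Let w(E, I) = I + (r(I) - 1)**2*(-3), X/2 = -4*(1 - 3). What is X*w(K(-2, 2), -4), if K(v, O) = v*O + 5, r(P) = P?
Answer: -1264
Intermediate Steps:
K(v, O) = 5 + O*v (K(v, O) = O*v + 5 = 5 + O*v)
X = 16 (X = 2*(-4*(1 - 3)) = 2*(-4*(-2)) = 2*8 = 16)
w(E, I) = I - 3*(-1 + I)**2 (w(E, I) = I + (I - 1)**2*(-3) = I + (-1 + I)**2*(-3) = I - 3*(-1 + I)**2)
X*w(K(-2, 2), -4) = 16*(-4 - 3*(-1 - 4)**2) = 16*(-4 - 3*(-5)**2) = 16*(-4 - 3*25) = 16*(-4 - 75) = 16*(-79) = -1264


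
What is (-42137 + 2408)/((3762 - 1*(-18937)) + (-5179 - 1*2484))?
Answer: -13243/5012 ≈ -2.6423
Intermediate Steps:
(-42137 + 2408)/((3762 - 1*(-18937)) + (-5179 - 1*2484)) = -39729/((3762 + 18937) + (-5179 - 2484)) = -39729/(22699 - 7663) = -39729/15036 = -39729*1/15036 = -13243/5012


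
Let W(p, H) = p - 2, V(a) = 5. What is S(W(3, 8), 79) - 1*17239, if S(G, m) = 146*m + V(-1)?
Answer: -5700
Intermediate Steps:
W(p, H) = -2 + p
S(G, m) = 5 + 146*m (S(G, m) = 146*m + 5 = 5 + 146*m)
S(W(3, 8), 79) - 1*17239 = (5 + 146*79) - 1*17239 = (5 + 11534) - 17239 = 11539 - 17239 = -5700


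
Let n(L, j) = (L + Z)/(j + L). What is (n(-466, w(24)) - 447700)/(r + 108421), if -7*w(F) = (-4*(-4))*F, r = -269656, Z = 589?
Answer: 1632315061/587862810 ≈ 2.7767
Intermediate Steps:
w(F) = -16*F/7 (w(F) = -(-4*(-4))*F/7 = -16*F/7)
n(L, j) = (589 + L)/(L + j) (n(L, j) = (L + 589)/(j + L) = (589 + L)/(L + j))
(n(-466, w(24)) - 447700)/(r + 108421) = ((589 - 466)/(-466 - 16/7*24) - 447700)/(-269656 + 108421) = (123/(-466 - 384/7) - 447700)/(-161235) = (123/(-3646/7) - 447700)*(-1/161235) = (-7/3646*123 - 447700)*(-1/161235) = (-861/3646 - 447700)*(-1/161235) = -1632315061/3646*(-1/161235) = 1632315061/587862810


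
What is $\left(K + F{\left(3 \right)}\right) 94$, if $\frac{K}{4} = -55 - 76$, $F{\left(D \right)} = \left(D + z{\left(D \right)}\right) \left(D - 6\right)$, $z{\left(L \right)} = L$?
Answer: $-50948$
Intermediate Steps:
$F{\left(D \right)} = 2 D \left(-6 + D\right)$ ($F{\left(D \right)} = \left(D + D\right) \left(D - 6\right) = 2 D \left(-6 + D\right)$)
$K = -524$ ($K = 4 \left(-55 - 76\right) = 4 \left(-131\right) = -524$)
$\left(K + F{\left(3 \right)}\right) 94 = \left(-524 + 2 \cdot 3 \left(-6 + 3\right)\right) 94 = \left(-524 + 2 \cdot 3 \left(-3\right)\right) 94 = \left(-524 - 18\right) 94 = \left(-542\right) 94 = -50948$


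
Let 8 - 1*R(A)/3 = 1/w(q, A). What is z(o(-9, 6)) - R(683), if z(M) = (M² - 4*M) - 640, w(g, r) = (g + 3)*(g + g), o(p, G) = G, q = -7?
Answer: -36509/56 ≈ -651.95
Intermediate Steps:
w(g, r) = 2*g*(3 + g) (w(g, r) = (3 + g)*(2*g) = 2*g*(3 + g))
R(A) = 1341/56 (R(A) = 24 - 3*(-1/(14*(3 - 7))) = 24 - 3/(2*(-7)*(-4)) = 24 - 3/56 = 1341/56)
z(M) = -640 + M² - 4*M
z(o(-9, 6)) - R(683) = (-640 + 6² - 4*6) - 1*1341/56 = (-640 + 36 - 24) - 1341/56 = -628 - 1341/56 = -36509/56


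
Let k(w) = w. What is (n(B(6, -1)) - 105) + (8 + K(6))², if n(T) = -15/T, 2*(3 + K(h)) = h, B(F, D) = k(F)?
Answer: -87/2 ≈ -43.500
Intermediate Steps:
B(F, D) = F
K(h) = -3 + h/2
(n(B(6, -1)) - 105) + (8 + K(6))² = (-15/6 - 105) + (8 + (-3 + (½)*6))² = (-15*⅙ - 105) + (8 + (-3 + 3))² = (-5/2 - 105) + (8 + 0)² = -215/2 + 8² = -215/2 + 64 = -87/2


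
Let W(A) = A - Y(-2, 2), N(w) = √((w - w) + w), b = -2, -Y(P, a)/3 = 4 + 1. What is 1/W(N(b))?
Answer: 15/227 - I*√2/227 ≈ 0.066079 - 0.00623*I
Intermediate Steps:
Y(P, a) = -15 (Y(P, a) = -3*(4 + 1) = -3*5 = -15)
N(w) = √w (N(w) = √(0 + w) = √w)
W(A) = 15 + A (W(A) = A - 1*(-15) = A + 15 = 15 + A)
1/W(N(b)) = 1/(15 + √(-2)) = 1/(15 + I*√2)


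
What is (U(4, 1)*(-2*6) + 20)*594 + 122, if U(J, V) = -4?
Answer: 40514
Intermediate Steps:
(U(4, 1)*(-2*6) + 20)*594 + 122 = (-(-8)*6 + 20)*594 + 122 = (-4*(-12) + 20)*594 + 122 = (48 + 20)*594 + 122 = 68*594 + 122 = 40392 + 122 = 40514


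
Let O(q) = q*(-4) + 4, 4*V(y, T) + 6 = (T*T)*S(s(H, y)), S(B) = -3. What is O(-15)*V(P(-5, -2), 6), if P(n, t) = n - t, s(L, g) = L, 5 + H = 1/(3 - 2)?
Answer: -1824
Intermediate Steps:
H = -4 (H = -5 + 1/(3 - 2) = -5 + 1/1 = -5 + 1 = -4)
V(y, T) = -3/2 - 3*T²/4 (V(y, T) = -3/2 + ((T*T)*(-3))/4 = -3/2 + (T²*(-3))/4 = -3/2 + (-3*T²)/4 = -3/2 - 3*T²/4)
O(q) = 4 - 4*q (O(q) = -4*q + 4 = 4 - 4*q)
O(-15)*V(P(-5, -2), 6) = (4 - 4*(-15))*(-3/2 - ¾*6²) = (4 + 60)*(-3/2 - ¾*36) = 64*(-3/2 - 27) = 64*(-57/2) = -1824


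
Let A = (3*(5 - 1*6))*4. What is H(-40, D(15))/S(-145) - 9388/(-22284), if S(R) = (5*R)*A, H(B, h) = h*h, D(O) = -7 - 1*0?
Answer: 6897293/16155900 ≈ 0.42692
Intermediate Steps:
A = -12 (A = (3*(5 - 6))*4 = (3*(-1))*4 = -3*4 = -12)
D(O) = -7 (D(O) = -7 + 0 = -7)
H(B, h) = h**2
S(R) = -60*R (S(R) = (5*R)*(-12) = -60*R)
H(-40, D(15))/S(-145) - 9388/(-22284) = (-7)**2/((-60*(-145))) - 9388/(-22284) = 49/8700 - 9388*(-1/22284) = 49*(1/8700) + 2347/5571 = 49/8700 + 2347/5571 = 6897293/16155900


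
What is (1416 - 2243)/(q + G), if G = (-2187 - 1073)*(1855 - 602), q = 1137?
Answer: 827/4083643 ≈ 0.00020252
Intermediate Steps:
G = -4084780 (G = -3260*1253 = -4084780)
(1416 - 2243)/(q + G) = (1416 - 2243)/(1137 - 4084780) = -827/(-4083643) = -827*(-1/4083643) = 827/4083643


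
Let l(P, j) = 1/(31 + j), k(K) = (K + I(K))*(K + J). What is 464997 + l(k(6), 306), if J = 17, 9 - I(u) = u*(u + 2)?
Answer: 156703990/337 ≈ 4.6500e+5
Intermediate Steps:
I(u) = 9 - u*(2 + u) (I(u) = 9 - u*(u + 2) = 9 - u*(2 + u))
k(K) = (17 + K)*(9 - K - K**2) (k(K) = (K + (9 - K**2 - 2*K))*(K + 17) = (9 - K - K**2)*(17 + K) = (17 + K)*(9 - K - K**2))
464997 + l(k(6), 306) = 464997 + 1/(31 + 306) = 464997 + 1/337 = 156703990/337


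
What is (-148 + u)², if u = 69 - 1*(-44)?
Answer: 1225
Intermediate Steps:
u = 113 (u = 69 + 44 = 113)
(-148 + u)² = (-148 + 113)² = (-35)² = 1225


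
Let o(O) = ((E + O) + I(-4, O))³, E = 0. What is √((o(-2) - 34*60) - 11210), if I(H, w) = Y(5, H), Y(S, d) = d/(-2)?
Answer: 5*I*√530 ≈ 115.11*I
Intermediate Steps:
Y(S, d) = -d/2 (Y(S, d) = d*(-½) = -d/2)
I(H, w) = -H/2
o(O) = (2 + O)³ (o(O) = ((0 + O) - ½*(-4))³ = (O + 2)³ = (2 + O)³)
√((o(-2) - 34*60) - 11210) = √(((2 - 2)³ - 34*60) - 11210) = √((0³ - 2040) - 11210) = √((0 - 2040) - 11210) = √(-2040 - 11210) = √(-13250) = 5*I*√530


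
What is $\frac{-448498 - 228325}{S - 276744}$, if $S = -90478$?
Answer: $\frac{676823}{367222} \approx 1.8431$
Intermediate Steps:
$\frac{-448498 - 228325}{S - 276744} = \frac{-448498 - 228325}{-90478 - 276744} = - \frac{676823}{-90478 - 276744} = - \frac{676823}{-367222} = \left(-676823\right) \left(- \frac{1}{367222}\right) = \frac{676823}{367222}$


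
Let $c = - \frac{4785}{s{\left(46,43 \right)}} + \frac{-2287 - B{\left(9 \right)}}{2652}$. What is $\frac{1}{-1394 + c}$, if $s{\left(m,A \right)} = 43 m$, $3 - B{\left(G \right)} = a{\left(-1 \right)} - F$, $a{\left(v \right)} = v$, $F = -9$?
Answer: $- \frac{655707}{916206010} \approx -0.00071568$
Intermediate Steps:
$B{\left(G \right)} = -5$ ($B{\left(G \right)} = 3 - \left(-1 - -9\right) = 3 - \left(-1 + 9\right) = 3 - 8 = -5$)
$c = - \frac{2150452}{655707}$ ($c = - \frac{4785}{43 \cdot 46} + \frac{-2287 - -5}{2652} = - \frac{4785}{1978} + \left(-2287 + 5\right) \frac{1}{2652} = \left(-4785\right) \frac{1}{1978} - \frac{1141}{1326} = - \frac{4785}{1978} - \frac{1141}{1326} = - \frac{2150452}{655707} \approx -3.2796$)
$\frac{1}{-1394 + c} = \frac{1}{-1394 - \frac{2150452}{655707}} = \frac{1}{- \frac{916206010}{655707}} = - \frac{655707}{916206010}$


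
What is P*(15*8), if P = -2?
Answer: -240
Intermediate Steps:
P*(15*8) = -30*8 = -2*120 = -240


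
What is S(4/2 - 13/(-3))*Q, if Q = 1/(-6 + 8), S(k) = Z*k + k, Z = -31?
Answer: -95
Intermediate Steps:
S(k) = -30*k (S(k) = -31*k + k = -30*k)
Q = ½ (Q = 1/2 = ½ ≈ 0.50000)
S(4/2 - 13/(-3))*Q = -30*(4/2 - 13/(-3))*(½) = -30*(4*(½) - 13*(-⅓))*(½) = -30*(2 + 13/3)*(½) = -30*19/3*(½) = -190*½ = -95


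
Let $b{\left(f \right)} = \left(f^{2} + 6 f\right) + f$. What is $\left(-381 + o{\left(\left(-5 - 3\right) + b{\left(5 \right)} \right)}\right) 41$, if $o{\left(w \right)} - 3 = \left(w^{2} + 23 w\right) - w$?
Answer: $142270$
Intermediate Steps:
$b{\left(f \right)} = f^{2} + 7 f$
$o{\left(w \right)} = 3 + w^{2} + 22 w$ ($o{\left(w \right)} = 3 - \left(- w^{2} - 22 w\right) = 3 + \left(w^{2} + 22 w\right) = 3 + w^{2} + 22 w$)
$\left(-381 + o{\left(\left(-5 - 3\right) + b{\left(5 \right)} \right)}\right) 41 = \left(-381 + \left(3 + \left(\left(-5 - 3\right) + 5 \left(7 + 5\right)\right)^{2} + 22 \left(\left(-5 - 3\right) + 5 \left(7 + 5\right)\right)\right)\right) 41 = \left(-381 + \left(3 + \left(-8 + 5 \cdot 12\right)^{2} + 22 \left(-8 + 5 \cdot 12\right)\right)\right) 41 = \left(-381 + \left(3 + \left(-8 + 60\right)^{2} + 22 \left(-8 + 60\right)\right)\right) 41 = \left(-381 + \left(3 + 52^{2} + 22 \cdot 52\right)\right) 41 = \left(-381 + \left(3 + 2704 + 1144\right)\right) 41 = \left(-381 + 3851\right) 41 = 3470 \cdot 41 = 142270$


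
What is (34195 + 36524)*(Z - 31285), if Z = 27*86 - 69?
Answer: -2053114008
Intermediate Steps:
Z = 2253 (Z = 2322 - 69 = 2253)
(34195 + 36524)*(Z - 31285) = (34195 + 36524)*(2253 - 31285) = 70719*(-29032) = -2053114008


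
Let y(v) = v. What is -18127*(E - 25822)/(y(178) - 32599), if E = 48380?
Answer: 408908866/32421 ≈ 12612.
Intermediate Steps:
-18127*(E - 25822)/(y(178) - 32599) = -18127*(48380 - 25822)/(178 - 32599) = -18127/((-32421/22558)) = -18127/((-32421*1/22558)) = -18127/(-32421/22558) = -18127*(-22558/32421) = 408908866/32421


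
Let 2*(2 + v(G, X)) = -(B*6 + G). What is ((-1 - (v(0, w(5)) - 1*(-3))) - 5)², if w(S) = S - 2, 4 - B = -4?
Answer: 289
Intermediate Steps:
B = 8 (B = 4 - 1*(-4) = 4 + 4 = 8)
w(S) = -2 + S
v(G, X) = -26 - G/2 (v(G, X) = -2 + (-(8*6 + G))/2 = -2 + (-(48 + G))/2 = -2 + (-48 - G)/2 = -2 + (-24 - G/2) = -26 - G/2)
((-1 - (v(0, w(5)) - 1*(-3))) - 5)² = ((-1 - ((-26 - ½*0) - 1*(-3))) - 5)² = ((-1 - ((-26 + 0) + 3)) - 5)² = ((-1 - (-26 + 3)) - 5)² = ((-1 - 1*(-23)) - 5)² = ((-1 + 23) - 5)² = (22 - 5)² = 17² = 289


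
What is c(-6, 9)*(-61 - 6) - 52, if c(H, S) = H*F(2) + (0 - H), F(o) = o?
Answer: 350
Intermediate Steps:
c(H, S) = H (c(H, S) = H*2 + (0 - H) = 2*H - H = H)
c(-6, 9)*(-61 - 6) - 52 = -6*(-61 - 6) - 52 = -6*(-67) - 52 = 402 - 52 = 350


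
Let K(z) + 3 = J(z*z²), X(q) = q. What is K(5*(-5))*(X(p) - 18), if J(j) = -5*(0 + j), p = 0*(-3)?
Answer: -1406196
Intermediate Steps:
p = 0
J(j) = -5*j
K(z) = -3 - 5*z³ (K(z) = -3 - 5*z*z² = -3 - 5*z³)
K(5*(-5))*(X(p) - 18) = (-3 - 5*(5*(-5))³)*(0 - 18) = (-3 - 5*(-25)³)*(-18) = (-3 - 5*(-15625))*(-18) = (-3 + 78125)*(-18) = 78122*(-18) = -1406196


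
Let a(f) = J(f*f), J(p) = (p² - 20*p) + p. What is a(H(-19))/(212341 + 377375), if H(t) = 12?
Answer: 500/16381 ≈ 0.030523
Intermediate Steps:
J(p) = p² - 19*p
a(f) = f²*(-19 + f²) (a(f) = (f*f)*(-19 + f*f) = f²*(-19 + f²))
a(H(-19))/(212341 + 377375) = (12²*(-19 + 12²))/(212341 + 377375) = (144*(-19 + 144))/589716 = (144*125)*(1/589716) = 18000*(1/589716) = 500/16381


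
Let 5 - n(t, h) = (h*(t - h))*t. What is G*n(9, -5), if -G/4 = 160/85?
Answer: -81280/17 ≈ -4781.2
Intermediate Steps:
n(t, h) = 5 - h*t*(t - h) (n(t, h) = 5 - h*(t - h)*t = 5 - h*t*(t - h))
G = -128/17 (G = -640/85 = -4*32/17 = -128/17 ≈ -7.5294)
G*n(9, -5) = -128*(5 + 9*(-5)² - 1*(-5)*9²)/17 = -128*(5 + 9*25 - 1*(-5)*81)/17 = -128*(5 + 225 + 405)/17 = -128/17*635 = -81280/17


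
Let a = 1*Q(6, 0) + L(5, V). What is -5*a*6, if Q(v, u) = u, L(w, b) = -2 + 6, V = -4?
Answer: -120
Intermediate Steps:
L(w, b) = 4
a = 4 (a = 1*0 + 4 = 0 + 4 = 4)
-5*a*6 = -5*4*6 = -20*6 = -120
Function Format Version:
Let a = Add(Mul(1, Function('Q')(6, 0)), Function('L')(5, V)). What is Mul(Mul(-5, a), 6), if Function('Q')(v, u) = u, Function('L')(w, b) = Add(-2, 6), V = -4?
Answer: -120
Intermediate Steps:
Function('L')(w, b) = 4
a = 4 (a = Add(Mul(1, 0), 4) = Add(0, 4) = 4)
Mul(Mul(-5, a), 6) = Mul(Mul(-5, 4), 6) = Mul(-20, 6) = -120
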